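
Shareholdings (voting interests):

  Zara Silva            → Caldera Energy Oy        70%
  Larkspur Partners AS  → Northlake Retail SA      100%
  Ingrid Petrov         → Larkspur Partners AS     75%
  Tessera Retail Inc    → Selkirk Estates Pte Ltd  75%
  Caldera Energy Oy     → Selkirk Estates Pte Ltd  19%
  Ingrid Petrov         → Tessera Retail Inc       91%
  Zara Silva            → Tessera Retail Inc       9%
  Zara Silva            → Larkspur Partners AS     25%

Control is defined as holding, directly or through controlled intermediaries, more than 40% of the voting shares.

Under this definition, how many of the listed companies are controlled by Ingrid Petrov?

4

Ingrid holds 91% of Tessera, so Ingrid controls Tessera.
Ingrid holds 75% of Larkspur, so Ingrid controls Larkspur.
Tessera holds 75% of Selkirk, so Ingrid controls Selkirk.
Larkspur holds 100% of Northlake, so Ingrid controls Northlake.
No other company's threshold is met.
Ingrid controls 4 companies.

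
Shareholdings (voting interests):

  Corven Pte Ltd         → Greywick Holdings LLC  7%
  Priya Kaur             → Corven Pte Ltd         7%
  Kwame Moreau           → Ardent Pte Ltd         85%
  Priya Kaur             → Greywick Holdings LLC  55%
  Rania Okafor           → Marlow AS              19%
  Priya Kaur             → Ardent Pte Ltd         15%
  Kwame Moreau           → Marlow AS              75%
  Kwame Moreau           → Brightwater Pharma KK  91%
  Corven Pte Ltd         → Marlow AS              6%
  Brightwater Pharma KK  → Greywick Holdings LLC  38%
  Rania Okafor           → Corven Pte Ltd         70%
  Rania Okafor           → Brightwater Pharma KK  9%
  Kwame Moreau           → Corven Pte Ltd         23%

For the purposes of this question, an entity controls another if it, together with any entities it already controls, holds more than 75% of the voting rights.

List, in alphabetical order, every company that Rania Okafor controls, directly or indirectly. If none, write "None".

None

Rania's largest direct stake is 70% in Corven, which does not meet the threshold.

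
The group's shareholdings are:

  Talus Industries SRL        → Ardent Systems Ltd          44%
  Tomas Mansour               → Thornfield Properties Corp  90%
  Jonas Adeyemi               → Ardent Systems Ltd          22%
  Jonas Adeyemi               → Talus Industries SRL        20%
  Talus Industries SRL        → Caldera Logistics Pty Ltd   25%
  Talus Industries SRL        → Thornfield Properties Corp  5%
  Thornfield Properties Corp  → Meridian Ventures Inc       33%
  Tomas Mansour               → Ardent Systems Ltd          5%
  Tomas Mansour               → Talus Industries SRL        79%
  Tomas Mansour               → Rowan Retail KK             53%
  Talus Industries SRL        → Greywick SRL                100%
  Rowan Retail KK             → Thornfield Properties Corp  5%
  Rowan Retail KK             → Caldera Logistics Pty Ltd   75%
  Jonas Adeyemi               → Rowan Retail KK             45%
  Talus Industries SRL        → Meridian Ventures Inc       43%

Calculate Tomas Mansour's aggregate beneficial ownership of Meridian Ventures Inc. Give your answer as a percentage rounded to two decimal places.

Tomas reaches Meridian along 4 paths.
Via Rowan → Thornfield: 53% × 5% × 33% = 0.8745%.
Via Thornfield: 90% × 33% = 29.7%.
Via Talus → Thornfield: 79% × 5% × 33% = 1.3035%.
Via Talus: 79% × 43% = 33.97%.
Total: 0.8745% + 29.7% + 1.3035% + 33.97% = 65.848%.
Rounded: 65.85%.

65.85%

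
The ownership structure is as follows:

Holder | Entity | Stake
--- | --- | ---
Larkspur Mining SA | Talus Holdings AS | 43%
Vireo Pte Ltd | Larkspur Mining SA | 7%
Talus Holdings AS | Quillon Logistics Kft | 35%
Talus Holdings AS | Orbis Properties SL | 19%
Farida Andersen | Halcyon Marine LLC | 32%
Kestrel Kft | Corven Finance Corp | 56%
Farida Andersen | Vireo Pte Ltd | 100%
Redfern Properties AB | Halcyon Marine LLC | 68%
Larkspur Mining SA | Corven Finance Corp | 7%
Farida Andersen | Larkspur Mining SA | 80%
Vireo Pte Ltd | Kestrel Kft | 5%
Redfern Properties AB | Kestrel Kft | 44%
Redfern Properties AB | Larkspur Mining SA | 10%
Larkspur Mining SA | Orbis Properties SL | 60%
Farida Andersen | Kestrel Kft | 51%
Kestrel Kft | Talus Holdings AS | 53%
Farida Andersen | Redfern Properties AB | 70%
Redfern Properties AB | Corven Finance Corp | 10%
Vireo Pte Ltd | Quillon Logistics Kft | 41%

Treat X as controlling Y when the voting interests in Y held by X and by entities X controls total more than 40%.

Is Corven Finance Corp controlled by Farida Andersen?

Farida holds 100% of Vireo, so Farida controls Vireo.
Farida holds 70% of Redfern, so Farida controls Redfern.
Vireo and Farida and Redfern together hold 7% + 80% + 10% = 97% of Larkspur, so Farida controls Larkspur.
Redfern and Farida and Vireo together hold 44% + 51% + 5% = 100% of Kestrel, so Farida controls Kestrel.
Kestrel and Redfern and Larkspur together hold 56% + 10% + 7% = 73% of Corven, so Farida controls Corven.

Yes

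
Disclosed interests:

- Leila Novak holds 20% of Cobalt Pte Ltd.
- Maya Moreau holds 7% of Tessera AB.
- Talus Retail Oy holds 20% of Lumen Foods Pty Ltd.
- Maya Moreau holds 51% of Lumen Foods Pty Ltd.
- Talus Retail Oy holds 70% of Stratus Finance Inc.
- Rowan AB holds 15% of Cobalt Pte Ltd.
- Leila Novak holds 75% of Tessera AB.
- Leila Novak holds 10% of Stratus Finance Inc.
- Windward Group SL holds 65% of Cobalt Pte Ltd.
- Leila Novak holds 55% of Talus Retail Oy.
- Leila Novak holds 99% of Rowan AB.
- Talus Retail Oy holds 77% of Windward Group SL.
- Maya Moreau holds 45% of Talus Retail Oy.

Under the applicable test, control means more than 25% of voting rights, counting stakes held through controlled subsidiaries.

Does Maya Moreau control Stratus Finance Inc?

Yes

Maya holds 45% of Talus, so Maya controls Talus.
Talus holds 70% of Stratus, so Maya controls Stratus.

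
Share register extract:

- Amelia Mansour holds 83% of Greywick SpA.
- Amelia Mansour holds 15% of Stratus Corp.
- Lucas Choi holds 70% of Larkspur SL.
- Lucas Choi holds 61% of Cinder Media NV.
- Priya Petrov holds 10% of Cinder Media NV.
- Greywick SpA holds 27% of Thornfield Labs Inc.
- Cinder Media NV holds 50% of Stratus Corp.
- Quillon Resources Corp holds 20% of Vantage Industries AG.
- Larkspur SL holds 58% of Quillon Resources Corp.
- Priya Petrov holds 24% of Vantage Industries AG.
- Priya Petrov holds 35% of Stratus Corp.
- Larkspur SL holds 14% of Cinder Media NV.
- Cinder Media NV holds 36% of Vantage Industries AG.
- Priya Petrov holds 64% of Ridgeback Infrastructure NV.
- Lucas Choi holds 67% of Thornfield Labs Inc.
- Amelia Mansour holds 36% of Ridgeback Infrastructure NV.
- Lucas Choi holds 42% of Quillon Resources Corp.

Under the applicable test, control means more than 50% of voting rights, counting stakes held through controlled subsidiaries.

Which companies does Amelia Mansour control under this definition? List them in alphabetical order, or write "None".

Amelia holds 83% of Greywick, so Amelia controls Greywick.
No other company's threshold is met.

Greywick SpA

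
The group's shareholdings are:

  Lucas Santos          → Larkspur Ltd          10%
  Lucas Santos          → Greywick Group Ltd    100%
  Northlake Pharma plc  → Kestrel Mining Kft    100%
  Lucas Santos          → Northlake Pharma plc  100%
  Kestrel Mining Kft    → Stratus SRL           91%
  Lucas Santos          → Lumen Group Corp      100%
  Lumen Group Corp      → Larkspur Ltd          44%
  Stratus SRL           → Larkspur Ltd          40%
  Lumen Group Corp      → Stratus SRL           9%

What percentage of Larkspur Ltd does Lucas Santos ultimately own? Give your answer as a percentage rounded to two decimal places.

94.00%

Lucas reaches Larkspur along 4 paths.
Via Northlake → Kestrel → Stratus: 100% × 100% × 91% × 40% = 36.4%.
Via Lumen → Stratus: 100% × 9% × 40% = 3.6%.
Via Lumen: 100% × 44% = 44%.
Direct stake: 10% = 10%.
Total: 36.4% + 3.6% + 44% + 10% = 94%.
Rounded: 94.00%.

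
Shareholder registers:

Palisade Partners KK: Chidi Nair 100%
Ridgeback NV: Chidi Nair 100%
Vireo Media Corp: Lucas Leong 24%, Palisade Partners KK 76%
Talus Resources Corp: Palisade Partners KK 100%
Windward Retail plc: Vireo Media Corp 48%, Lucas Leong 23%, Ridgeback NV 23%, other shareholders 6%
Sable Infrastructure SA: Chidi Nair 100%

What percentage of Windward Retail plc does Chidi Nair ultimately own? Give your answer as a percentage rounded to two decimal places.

59.48%

Chidi reaches Windward along 2 paths.
Via Palisade → Vireo: 100% × 76% × 48% = 36.48%.
Via Ridgeback: 100% × 23% = 23%.
Total: 36.48% + 23% = 59.48%.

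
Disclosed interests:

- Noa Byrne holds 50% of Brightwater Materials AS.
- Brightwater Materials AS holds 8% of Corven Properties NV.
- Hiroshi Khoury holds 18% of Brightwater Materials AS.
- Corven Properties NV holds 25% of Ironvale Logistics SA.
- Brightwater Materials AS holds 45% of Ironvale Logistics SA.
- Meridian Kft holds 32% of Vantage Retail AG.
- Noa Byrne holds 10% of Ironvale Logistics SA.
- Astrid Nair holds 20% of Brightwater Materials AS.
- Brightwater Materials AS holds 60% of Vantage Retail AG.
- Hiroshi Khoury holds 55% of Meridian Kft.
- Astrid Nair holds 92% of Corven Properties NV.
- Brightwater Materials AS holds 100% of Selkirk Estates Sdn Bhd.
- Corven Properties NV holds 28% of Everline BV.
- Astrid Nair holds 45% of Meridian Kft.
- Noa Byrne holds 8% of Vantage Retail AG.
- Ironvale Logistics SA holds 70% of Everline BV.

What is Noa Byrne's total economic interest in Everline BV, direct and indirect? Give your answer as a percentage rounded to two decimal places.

Noa reaches Everline along 4 paths.
Via Brightwater → Ironvale: 50% × 45% × 70% = 15.75%.
Via Ironvale: 10% × 70% = 7%.
Via Brightwater → Corven → Ironvale: 50% × 8% × 25% × 70% = 0.7%.
Via Brightwater → Corven: 50% × 8% × 28% = 1.12%.
Total: 15.75% + 7% + 0.7% + 1.12% = 24.57%.

24.57%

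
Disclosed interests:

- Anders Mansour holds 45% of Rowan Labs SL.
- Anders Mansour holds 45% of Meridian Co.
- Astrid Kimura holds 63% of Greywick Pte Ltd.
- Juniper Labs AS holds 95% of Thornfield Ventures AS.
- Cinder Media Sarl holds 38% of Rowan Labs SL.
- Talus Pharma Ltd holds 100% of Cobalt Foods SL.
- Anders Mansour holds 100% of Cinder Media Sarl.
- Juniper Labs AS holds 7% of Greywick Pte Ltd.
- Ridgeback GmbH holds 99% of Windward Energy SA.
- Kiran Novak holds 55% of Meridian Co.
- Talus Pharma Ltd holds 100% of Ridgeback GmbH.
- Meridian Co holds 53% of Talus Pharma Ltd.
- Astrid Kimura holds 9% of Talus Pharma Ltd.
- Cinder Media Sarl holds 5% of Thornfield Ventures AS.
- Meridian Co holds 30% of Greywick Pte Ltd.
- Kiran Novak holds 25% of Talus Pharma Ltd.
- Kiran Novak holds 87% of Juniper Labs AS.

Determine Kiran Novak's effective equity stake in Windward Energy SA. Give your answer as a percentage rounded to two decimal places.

53.61%

Kiran reaches Windward along 2 paths.
Via Talus → Ridgeback: 25% × 100% × 99% = 24.75%.
Via Meridian → Talus → Ridgeback: 55% × 53% × 100% × 99% = 28.8585%.
Total: 24.75% + 28.8585% = 53.6085%.
Rounded: 53.61%.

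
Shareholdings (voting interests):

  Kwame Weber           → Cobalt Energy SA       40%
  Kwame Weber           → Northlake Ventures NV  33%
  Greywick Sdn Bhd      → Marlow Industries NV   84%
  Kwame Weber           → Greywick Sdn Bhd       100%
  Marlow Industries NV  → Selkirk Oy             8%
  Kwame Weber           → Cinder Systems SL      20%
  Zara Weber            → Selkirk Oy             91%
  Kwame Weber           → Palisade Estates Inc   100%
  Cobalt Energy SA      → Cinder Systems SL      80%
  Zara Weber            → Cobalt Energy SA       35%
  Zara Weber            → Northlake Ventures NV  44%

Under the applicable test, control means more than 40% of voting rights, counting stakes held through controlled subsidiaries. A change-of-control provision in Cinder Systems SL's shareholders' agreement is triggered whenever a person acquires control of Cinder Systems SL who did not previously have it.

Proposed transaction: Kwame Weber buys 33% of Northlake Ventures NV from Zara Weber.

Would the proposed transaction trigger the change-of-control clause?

The purchase adds only to Kwame's holdings (Zara's stake shrinks), so Kwame is the only person who could newly come to control Cinder.
Kwame holds 100% of Greywick, so Kwame controls Greywick.
Greywick holds 84% of Marlow, so Kwame controls Marlow.
Kwame holds 100% of Palisade, so Kwame controls Palisade.
In Cinder, Kwame's side holds only 20%, not > 40%.
So before the transaction, Kwame does not control Cinder.
After the purchase, Kwame's direct stake in Northlake rises to 33% + 33% = 66%, and Zara's stake falls to 11%.
Kwame holds 66% of Northlake, so Kwame controls Northlake.
After the transaction, Kwame's side holds 20% of Cinder, not > 40%, so Kwame still does not control Cinder.
No new person acquires control, so the clause is not triggered.

No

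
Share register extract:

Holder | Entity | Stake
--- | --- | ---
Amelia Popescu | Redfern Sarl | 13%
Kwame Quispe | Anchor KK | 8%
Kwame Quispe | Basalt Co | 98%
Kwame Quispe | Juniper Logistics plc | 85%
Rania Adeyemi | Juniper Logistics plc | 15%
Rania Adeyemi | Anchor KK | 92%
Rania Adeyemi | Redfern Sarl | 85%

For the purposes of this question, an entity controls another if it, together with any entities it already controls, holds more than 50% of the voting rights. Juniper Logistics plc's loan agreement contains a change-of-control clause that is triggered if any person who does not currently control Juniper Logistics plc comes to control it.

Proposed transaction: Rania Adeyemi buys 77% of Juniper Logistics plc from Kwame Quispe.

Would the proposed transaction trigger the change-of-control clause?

The purchase adds only to Rania's holdings (Kwame's stake shrinks), so Rania is the only person who could newly come to control Juniper.
Rania holds 92% of Anchor, so Rania controls Anchor.
Rania holds 85% of Redfern, so Rania controls Redfern.
In Juniper, Rania's side holds only 15%, not > 50%.
So before the transaction, Rania does not control Juniper.
After the purchase, Rania's direct stake in Juniper rises to 15% + 77% = 92%, and Kwame's stake falls to 8%.
Rania holds 92% of Juniper, so Rania controls Juniper.
Rania did not control Juniper before and does after, so the clause is triggered.

Yes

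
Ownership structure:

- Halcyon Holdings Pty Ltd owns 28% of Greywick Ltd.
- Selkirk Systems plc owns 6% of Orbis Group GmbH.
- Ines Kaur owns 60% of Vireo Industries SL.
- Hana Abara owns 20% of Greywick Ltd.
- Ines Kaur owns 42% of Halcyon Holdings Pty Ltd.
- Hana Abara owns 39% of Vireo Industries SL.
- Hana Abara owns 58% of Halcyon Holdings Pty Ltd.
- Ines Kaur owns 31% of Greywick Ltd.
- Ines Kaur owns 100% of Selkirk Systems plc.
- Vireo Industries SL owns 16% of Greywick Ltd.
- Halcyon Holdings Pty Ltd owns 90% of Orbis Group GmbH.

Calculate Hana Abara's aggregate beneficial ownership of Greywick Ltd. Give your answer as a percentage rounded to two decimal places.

42.48%

Hana reaches Greywick along 3 paths.
Via Halcyon: 58% × 28% = 16.24%.
Direct stake: 20% = 20%.
Via Vireo: 39% × 16% = 6.24%.
Total: 16.24% + 20% + 6.24% = 42.48%.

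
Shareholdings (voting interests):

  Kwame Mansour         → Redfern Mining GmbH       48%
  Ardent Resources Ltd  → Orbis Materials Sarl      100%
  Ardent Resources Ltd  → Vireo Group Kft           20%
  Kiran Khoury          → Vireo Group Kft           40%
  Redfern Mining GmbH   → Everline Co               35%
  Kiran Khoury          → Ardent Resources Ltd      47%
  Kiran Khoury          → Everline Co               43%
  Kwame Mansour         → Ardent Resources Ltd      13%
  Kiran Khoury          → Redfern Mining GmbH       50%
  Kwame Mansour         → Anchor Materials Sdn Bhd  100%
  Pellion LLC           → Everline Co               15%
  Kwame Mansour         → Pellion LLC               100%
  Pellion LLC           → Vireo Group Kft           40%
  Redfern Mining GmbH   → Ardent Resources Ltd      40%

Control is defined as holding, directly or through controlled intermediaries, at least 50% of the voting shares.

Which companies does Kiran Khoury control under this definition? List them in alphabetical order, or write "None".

Ardent Resources Ltd, Everline Co, Orbis Materials Sarl, Redfern Mining GmbH, Vireo Group Kft

Kiran holds 50% of Redfern, so Kiran controls Redfern.
Kiran and Redfern together hold 47% + 40% = 87% of Ardent, so Kiran controls Ardent.
Redfern and Kiran together hold 35% + 43% = 78% of Everline, so Kiran controls Everline.
Ardent and Kiran together hold 20% + 40% = 60% of Vireo, so Kiran controls Vireo.
Ardent holds 100% of Orbis, so Kiran controls Orbis.
No other company's threshold is met.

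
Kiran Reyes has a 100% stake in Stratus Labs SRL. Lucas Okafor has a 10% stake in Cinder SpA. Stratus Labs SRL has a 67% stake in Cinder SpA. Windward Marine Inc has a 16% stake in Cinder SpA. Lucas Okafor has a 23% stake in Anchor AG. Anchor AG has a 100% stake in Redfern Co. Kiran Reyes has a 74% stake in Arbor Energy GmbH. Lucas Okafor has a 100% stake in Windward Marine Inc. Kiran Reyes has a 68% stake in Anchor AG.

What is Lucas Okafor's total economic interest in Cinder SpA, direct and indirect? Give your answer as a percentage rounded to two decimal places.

26.00%

Lucas reaches Cinder along 2 paths.
Direct stake: 10% = 10%.
Via Windward: 100% × 16% = 16%.
Total: 10% + 16% = 26%.
Rounded: 26.00%.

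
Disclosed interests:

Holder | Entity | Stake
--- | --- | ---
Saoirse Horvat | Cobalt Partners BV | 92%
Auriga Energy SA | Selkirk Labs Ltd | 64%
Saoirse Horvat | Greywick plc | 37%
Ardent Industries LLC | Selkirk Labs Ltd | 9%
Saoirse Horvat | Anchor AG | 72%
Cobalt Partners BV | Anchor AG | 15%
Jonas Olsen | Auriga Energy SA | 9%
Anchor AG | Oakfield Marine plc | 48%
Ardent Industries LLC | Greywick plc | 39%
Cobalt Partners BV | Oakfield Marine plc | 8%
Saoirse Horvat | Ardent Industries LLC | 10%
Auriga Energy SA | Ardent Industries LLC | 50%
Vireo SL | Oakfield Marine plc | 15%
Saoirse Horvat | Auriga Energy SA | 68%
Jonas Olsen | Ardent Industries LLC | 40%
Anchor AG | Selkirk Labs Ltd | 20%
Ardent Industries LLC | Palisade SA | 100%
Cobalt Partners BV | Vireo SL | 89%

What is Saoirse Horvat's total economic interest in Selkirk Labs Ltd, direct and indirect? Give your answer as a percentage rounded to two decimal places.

64.64%

Saoirse reaches Selkirk along 5 paths.
Via Auriga → Ardent: 68% × 50% × 9% = 3.06%.
Via Ardent: 10% × 9% = 0.9%.
Via Auriga: 68% × 64% = 43.52%.
Via Anchor: 72% × 20% = 14.4%.
Via Cobalt → Anchor: 92% × 15% × 20% = 2.76%.
Total: 3.06% + 0.9% + 43.52% + 14.4% + 2.76% = 64.64%.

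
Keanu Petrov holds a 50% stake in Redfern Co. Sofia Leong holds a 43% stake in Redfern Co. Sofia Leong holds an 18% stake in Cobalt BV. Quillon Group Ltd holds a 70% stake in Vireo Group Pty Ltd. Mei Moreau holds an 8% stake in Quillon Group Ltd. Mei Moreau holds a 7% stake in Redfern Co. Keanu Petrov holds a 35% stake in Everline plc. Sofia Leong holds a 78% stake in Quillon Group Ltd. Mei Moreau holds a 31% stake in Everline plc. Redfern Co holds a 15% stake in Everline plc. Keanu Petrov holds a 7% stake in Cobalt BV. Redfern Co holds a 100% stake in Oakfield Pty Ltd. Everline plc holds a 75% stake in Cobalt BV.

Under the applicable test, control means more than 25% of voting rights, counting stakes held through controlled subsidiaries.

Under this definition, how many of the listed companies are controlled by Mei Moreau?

Mei holds 31% of Everline, so Mei controls Everline.
Everline holds 75% of Cobalt, so Mei controls Cobalt.
No other company's threshold is met.
Mei controls 2 companies.

2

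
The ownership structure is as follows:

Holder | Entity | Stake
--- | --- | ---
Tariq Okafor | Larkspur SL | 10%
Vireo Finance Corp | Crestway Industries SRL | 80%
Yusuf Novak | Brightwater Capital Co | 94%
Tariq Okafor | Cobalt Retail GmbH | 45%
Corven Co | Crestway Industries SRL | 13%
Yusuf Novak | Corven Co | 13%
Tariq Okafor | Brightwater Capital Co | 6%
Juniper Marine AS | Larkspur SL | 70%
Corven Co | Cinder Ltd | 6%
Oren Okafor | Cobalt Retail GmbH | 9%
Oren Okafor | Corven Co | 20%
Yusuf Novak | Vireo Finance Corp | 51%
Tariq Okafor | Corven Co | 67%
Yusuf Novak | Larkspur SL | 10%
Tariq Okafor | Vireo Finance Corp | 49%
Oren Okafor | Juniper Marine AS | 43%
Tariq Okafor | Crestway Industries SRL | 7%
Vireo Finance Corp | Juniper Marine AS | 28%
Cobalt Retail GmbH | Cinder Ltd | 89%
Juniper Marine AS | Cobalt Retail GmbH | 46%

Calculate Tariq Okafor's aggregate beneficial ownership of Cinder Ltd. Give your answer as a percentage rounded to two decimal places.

49.69%

Tariq reaches Cinder along 3 paths.
Via Cobalt: 45% × 89% = 40.05%.
Via Vireo → Juniper → Cobalt: 49% × 28% × 46% × 89% = 5.616968%.
Via Corven: 67% × 6% = 4.02%.
Total: 40.05% + 5.616968% + 4.02% = 49.686968%.
Rounded: 49.69%.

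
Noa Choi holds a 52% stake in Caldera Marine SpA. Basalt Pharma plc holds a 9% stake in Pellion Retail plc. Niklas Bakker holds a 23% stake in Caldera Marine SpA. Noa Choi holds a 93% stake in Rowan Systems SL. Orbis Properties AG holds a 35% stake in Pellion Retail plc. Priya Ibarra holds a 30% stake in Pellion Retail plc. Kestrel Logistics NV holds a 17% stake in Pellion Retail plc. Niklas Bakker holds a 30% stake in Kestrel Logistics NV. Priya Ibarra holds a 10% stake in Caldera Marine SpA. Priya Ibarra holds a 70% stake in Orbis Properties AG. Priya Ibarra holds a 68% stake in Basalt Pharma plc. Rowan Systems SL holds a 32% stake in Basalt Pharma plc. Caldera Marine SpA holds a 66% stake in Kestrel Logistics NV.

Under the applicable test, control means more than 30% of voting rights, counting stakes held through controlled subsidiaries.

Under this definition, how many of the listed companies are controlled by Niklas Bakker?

0

Niklas's largest direct stake is 30% in Kestrel, which does not meet the threshold.
Niklas controls 0 companies.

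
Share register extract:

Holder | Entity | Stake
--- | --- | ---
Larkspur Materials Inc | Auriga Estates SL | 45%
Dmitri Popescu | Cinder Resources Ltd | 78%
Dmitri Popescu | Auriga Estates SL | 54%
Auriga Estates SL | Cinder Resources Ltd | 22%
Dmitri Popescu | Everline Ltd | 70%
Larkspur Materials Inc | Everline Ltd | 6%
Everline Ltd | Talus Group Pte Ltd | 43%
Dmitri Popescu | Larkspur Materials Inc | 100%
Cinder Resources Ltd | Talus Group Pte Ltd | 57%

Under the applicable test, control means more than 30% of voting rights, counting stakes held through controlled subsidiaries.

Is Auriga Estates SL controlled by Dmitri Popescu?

Dmitri holds 100% of Larkspur, so Dmitri controls Larkspur.
Larkspur and Dmitri together hold 45% + 54% = 99% of Auriga, so Dmitri controls Auriga.

Yes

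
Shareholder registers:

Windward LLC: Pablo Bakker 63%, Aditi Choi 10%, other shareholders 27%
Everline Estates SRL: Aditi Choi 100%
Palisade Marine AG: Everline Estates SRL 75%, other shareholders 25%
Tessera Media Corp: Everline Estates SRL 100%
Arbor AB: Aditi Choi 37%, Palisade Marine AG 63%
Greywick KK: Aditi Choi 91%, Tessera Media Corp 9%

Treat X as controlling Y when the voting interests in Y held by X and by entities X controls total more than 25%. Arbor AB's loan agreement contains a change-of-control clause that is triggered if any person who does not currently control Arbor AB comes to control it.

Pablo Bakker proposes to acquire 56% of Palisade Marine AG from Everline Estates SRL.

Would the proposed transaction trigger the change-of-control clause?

Yes

The purchase adds only to Pablo's holdings (Everline's stake shrinks), so Pablo is the only person who could newly come to control Arbor.
Pablo holds 63% of Windward, so Pablo controls Windward.
Neither Pablo nor any entity Pablo controls holds any voting interest in Arbor.
So before the transaction, Pablo does not control Arbor.
After the purchase, Pablo holds 56% of Palisade directly, and Everline's stake falls to 19%.
Pablo holds 56% of Palisade, so Pablo controls Palisade.
Palisade holds 63% of Arbor, so Pablo controls Arbor.
Pablo did not control Arbor before and does after, so the clause is triggered.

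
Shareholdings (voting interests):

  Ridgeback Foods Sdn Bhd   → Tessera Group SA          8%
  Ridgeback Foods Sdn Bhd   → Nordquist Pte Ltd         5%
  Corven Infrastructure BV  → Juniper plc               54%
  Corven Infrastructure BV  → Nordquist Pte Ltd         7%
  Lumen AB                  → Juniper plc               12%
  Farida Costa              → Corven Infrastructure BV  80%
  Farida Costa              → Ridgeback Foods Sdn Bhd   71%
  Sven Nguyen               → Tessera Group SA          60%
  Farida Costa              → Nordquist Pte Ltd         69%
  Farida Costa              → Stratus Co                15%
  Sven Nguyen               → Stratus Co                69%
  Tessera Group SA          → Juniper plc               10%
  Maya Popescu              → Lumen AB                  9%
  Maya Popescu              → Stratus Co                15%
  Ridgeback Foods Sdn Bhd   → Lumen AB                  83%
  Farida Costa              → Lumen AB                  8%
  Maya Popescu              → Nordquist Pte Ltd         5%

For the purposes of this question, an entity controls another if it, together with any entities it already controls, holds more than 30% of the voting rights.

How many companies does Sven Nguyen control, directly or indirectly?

2

Sven holds 69% of Stratus, so Sven controls Stratus.
Sven holds 60% of Tessera, so Sven controls Tessera.
No other company's threshold is met.
Sven controls 2 companies.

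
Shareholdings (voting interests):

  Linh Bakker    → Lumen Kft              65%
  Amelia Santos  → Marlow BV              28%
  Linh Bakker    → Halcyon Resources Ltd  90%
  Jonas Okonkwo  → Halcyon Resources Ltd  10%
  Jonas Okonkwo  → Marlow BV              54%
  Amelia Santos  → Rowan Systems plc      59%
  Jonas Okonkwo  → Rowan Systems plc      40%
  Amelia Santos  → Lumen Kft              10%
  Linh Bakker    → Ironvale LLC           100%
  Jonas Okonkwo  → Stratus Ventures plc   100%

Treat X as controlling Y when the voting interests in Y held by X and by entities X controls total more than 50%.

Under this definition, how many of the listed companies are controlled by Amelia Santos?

Amelia holds 59% of Rowan, so Amelia controls Rowan.
No other company's threshold is met.
Amelia controls 1 company.

1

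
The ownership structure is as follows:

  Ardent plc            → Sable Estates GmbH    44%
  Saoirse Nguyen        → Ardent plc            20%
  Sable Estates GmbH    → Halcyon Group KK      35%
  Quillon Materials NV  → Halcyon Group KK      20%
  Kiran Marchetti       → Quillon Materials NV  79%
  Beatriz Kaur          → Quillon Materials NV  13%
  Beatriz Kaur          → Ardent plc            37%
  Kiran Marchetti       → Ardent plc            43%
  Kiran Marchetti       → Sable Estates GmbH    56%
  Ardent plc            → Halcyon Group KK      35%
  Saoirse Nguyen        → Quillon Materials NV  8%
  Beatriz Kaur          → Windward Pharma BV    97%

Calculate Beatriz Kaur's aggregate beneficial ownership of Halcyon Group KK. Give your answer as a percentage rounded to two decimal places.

21.25%

Beatriz reaches Halcyon along 3 paths.
Via Quillon: 13% × 20% = 2.6%.
Via Ardent: 37% × 35% = 12.95%.
Via Ardent → Sable: 37% × 44% × 35% = 5.698%.
Total: 2.6% + 12.95% + 5.698% = 21.248%.
Rounded: 21.25%.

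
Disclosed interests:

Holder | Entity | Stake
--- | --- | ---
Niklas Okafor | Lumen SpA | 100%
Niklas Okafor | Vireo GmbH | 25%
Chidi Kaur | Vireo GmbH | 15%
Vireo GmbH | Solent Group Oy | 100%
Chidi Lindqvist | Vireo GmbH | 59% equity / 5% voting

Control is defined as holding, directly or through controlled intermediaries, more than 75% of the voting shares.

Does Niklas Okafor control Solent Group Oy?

Niklas holds 100% of Lumen, so Niklas controls Lumen.
Neither Niklas nor any entity Niklas controls holds any voting interest in Solent.
So Niklas does not control Solent.

No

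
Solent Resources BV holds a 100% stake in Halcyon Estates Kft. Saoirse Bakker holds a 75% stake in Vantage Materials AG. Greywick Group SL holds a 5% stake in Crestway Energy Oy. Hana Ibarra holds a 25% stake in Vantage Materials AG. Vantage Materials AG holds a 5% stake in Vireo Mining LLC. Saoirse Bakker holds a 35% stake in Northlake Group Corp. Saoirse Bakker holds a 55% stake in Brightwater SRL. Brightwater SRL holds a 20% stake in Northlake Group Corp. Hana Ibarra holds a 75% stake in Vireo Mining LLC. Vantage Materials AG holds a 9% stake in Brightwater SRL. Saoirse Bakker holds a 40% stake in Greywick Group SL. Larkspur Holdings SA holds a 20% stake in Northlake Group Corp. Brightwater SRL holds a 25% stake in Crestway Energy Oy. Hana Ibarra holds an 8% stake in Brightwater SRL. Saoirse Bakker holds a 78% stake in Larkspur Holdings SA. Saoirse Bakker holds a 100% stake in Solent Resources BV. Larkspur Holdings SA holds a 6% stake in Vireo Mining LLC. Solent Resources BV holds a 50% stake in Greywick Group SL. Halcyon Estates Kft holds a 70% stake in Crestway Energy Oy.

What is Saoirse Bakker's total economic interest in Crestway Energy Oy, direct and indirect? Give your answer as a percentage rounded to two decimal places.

89.94%

Saoirse reaches Crestway along 5 paths.
Via Solent → Halcyon: 100% × 100% × 70% = 70%.
Via Solent → Greywick: 100% × 50% × 5% = 2.5%.
Via Greywick: 40% × 5% = 2%.
Via Vantage → Brightwater: 75% × 9% × 25% = 1.6875%.
Via Brightwater: 55% × 25% = 13.75%.
Total: 70% + 2.5% + 2% + 1.6875% + 13.75% = 89.9375%.
Rounded: 89.94%.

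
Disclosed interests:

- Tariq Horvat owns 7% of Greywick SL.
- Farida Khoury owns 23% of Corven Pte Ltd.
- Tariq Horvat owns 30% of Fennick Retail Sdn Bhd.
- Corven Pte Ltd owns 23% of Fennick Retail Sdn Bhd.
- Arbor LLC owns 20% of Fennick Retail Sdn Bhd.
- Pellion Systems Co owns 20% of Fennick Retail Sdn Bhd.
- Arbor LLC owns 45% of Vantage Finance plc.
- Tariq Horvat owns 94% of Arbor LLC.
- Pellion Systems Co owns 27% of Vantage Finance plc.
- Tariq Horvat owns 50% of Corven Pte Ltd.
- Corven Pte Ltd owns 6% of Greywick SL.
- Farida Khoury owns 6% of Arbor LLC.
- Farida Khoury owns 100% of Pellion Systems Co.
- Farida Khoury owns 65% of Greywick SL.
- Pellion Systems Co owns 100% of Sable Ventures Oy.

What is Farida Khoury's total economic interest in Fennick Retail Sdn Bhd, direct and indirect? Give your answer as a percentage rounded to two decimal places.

26.49%

Farida reaches Fennick along 3 paths.
Via Arbor: 6% × 20% = 1.2%.
Via Pellion: 100% × 20% = 20%.
Via Corven: 23% × 23% = 5.29%.
Total: 1.2% + 20% + 5.29% = 26.49%.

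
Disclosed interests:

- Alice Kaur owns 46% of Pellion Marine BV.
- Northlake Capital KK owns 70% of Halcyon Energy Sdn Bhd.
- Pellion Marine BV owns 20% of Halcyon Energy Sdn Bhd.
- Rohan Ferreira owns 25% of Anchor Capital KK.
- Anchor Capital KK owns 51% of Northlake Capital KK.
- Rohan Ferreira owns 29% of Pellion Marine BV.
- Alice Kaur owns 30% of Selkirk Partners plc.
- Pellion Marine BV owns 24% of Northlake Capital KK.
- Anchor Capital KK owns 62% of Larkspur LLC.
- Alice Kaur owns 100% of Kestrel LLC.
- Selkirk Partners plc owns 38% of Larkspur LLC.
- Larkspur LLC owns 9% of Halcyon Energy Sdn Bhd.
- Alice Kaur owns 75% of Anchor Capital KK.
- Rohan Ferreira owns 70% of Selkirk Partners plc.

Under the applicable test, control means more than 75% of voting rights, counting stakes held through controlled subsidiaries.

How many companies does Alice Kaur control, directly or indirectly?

1

Alice holds 100% of Kestrel, so Alice controls Kestrel.
No other company's threshold is met.
Alice controls 1 company.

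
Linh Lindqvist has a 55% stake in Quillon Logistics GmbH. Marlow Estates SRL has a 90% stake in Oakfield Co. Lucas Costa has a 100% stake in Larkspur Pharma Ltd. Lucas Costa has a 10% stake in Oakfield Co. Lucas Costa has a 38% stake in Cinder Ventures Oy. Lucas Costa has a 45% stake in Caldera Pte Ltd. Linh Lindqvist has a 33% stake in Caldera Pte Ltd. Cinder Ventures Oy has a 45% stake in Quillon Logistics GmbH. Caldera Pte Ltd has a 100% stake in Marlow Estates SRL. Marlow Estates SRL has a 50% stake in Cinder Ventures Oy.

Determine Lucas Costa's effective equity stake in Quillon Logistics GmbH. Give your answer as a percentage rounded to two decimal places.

Lucas reaches Quillon along 2 paths.
Via Cinder: 38% × 45% = 17.1%.
Via Caldera → Marlow → Cinder: 45% × 100% × 50% × 45% = 10.125%.
Total: 17.1% + 10.125% = 27.225%.
Rounded: 27.23%.

27.23%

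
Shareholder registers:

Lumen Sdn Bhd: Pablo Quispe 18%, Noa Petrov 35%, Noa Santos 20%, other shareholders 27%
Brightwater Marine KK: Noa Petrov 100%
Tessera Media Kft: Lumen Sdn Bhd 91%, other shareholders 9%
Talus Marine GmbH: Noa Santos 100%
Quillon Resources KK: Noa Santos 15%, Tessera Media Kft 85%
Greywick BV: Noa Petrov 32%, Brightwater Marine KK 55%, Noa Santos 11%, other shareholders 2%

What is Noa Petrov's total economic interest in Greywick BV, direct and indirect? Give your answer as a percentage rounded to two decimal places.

87.00%

Noa Petrov reaches Greywick along 2 paths.
Direct stake: 32% = 32%.
Via Brightwater: 100% × 55% = 55%.
Total: 32% + 55% = 87%.
Rounded: 87.00%.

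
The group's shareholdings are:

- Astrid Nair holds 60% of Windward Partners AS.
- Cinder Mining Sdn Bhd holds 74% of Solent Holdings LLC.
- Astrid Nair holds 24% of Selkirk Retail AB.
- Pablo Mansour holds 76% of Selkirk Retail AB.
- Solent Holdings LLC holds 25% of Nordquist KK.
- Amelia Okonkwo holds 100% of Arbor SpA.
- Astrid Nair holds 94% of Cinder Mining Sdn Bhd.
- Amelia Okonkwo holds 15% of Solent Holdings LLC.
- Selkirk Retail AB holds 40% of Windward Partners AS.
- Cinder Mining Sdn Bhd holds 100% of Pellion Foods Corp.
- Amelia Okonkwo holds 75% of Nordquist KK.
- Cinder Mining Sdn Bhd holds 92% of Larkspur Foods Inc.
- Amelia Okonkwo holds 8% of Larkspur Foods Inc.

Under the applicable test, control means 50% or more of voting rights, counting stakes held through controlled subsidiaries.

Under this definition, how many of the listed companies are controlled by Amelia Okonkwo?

2

Amelia holds 100% of Arbor, so Amelia controls Arbor.
Amelia holds 75% of Nordquist, so Amelia controls Nordquist.
No other company's threshold is met.
Amelia controls 2 companies.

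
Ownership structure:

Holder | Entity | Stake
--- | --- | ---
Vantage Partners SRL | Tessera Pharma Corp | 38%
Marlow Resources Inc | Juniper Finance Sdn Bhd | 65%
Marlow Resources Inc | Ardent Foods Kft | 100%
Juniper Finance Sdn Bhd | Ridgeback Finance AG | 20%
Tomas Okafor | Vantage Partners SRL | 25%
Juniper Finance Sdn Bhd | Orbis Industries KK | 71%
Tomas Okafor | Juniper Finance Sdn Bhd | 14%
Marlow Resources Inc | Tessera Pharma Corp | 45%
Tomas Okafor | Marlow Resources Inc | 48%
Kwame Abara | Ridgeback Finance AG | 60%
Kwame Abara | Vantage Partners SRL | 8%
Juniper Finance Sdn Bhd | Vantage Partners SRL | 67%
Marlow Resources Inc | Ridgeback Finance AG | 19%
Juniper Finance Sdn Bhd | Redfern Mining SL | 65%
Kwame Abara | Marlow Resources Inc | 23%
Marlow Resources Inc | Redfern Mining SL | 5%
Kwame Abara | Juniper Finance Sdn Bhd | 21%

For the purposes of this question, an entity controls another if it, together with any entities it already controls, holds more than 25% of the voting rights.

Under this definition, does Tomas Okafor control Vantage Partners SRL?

Tomas holds 48% of Marlow, so Tomas controls Marlow.
Tomas and Marlow together hold 14% + 65% = 79% of Juniper, so Tomas controls Juniper.
Tomas and Juniper together hold 25% + 67% = 92% of Vantage, so Tomas controls Vantage.

Yes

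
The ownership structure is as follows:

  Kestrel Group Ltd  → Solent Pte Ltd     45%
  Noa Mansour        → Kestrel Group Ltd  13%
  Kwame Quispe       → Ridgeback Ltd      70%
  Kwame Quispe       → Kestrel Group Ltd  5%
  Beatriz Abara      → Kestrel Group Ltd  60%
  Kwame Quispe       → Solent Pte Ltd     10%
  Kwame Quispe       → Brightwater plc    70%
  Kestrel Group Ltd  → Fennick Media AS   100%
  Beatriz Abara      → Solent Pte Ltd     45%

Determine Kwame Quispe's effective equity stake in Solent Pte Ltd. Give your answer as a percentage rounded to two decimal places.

Kwame reaches Solent along 2 paths.
Direct stake: 10% = 10%.
Via Kestrel: 5% × 45% = 2.25%.
Total: 10% + 2.25% = 12.25%.

12.25%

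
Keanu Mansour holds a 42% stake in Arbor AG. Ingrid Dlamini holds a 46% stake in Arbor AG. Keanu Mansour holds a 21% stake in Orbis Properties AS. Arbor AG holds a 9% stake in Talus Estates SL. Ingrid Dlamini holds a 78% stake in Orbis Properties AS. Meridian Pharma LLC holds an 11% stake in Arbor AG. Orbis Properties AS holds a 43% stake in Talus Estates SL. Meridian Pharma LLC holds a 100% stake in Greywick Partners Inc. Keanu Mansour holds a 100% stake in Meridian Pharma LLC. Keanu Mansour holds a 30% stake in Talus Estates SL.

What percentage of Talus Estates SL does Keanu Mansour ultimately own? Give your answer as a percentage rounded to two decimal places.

43.80%

Keanu reaches Talus along 4 paths.
Via Orbis: 21% × 43% = 9.03%.
Direct stake: 30% = 30%.
Via Meridian → Arbor: 100% × 11% × 9% = 0.99%.
Via Arbor: 42% × 9% = 3.78%.
Total: 9.03% + 30% + 0.99% + 3.78% = 43.8%.
Rounded: 43.80%.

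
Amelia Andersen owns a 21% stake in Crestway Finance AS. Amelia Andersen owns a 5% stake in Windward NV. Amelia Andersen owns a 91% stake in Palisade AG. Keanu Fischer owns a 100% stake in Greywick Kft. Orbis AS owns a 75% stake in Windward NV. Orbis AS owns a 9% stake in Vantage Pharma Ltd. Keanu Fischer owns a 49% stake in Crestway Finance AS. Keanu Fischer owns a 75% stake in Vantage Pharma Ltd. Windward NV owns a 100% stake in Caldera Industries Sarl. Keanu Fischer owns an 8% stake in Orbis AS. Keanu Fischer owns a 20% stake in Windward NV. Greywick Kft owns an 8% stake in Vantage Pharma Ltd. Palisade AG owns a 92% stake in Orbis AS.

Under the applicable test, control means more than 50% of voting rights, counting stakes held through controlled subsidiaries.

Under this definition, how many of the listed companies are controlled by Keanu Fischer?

Keanu holds 100% of Greywick, so Keanu controls Greywick.
Keanu and Greywick together hold 75% + 8% = 83% of Vantage, so Keanu controls Vantage.
No other company's threshold is met.
Keanu controls 2 companies.

2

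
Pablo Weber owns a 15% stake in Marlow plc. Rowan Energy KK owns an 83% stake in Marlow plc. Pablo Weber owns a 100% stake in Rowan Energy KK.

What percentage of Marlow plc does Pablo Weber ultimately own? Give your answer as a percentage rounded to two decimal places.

Pablo reaches Marlow along 2 paths.
Via Rowan: 100% × 83% = 83%.
Direct stake: 15% = 15%.
Total: 83% + 15% = 98%.
Rounded: 98.00%.

98.00%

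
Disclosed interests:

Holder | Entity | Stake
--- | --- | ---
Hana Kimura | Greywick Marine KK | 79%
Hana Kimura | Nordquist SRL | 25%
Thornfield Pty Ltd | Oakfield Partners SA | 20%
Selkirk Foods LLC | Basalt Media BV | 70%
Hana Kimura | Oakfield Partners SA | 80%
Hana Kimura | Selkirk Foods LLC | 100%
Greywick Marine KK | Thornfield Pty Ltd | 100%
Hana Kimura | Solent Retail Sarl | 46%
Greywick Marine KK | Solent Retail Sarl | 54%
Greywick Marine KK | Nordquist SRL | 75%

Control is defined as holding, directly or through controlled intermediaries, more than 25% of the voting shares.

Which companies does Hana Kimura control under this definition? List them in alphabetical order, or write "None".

Hana holds 79% of Greywick, so Hana controls Greywick.
Greywick and Hana together hold 54% + 46% = 100% of Solent, so Hana controls Solent.
Hana holds 100% of Selkirk, so Hana controls Selkirk.
Hana and Greywick together hold 25% + 75% = 100% of Nordquist, so Hana controls Nordquist.
Greywick holds 100% of Thornfield, so Hana controls Thornfield.
Thornfield and Hana together hold 20% + 80% = 100% of Oakfield, so Hana controls Oakfield.
Selkirk holds 70% of Basalt, so Hana controls Basalt.

Basalt Media BV, Greywick Marine KK, Nordquist SRL, Oakfield Partners SA, Selkirk Foods LLC, Solent Retail Sarl, Thornfield Pty Ltd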